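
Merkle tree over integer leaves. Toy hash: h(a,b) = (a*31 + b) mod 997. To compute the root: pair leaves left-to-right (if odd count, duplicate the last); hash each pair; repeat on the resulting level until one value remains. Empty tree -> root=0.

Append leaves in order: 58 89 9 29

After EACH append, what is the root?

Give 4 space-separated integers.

After append 58 (leaves=[58]):
  L0: [58]
  root=58
After append 89 (leaves=[58, 89]):
  L0: [58, 89]
  L1: h(58,89)=(58*31+89)%997=890 -> [890]
  root=890
After append 9 (leaves=[58, 89, 9]):
  L0: [58, 89, 9]
  L1: h(58,89)=(58*31+89)%997=890 h(9,9)=(9*31+9)%997=288 -> [890, 288]
  L2: h(890,288)=(890*31+288)%997=959 -> [959]
  root=959
After append 29 (leaves=[58, 89, 9, 29]):
  L0: [58, 89, 9, 29]
  L1: h(58,89)=(58*31+89)%997=890 h(9,29)=(9*31+29)%997=308 -> [890, 308]
  L2: h(890,308)=(890*31+308)%997=979 -> [979]
  root=979

Answer: 58 890 959 979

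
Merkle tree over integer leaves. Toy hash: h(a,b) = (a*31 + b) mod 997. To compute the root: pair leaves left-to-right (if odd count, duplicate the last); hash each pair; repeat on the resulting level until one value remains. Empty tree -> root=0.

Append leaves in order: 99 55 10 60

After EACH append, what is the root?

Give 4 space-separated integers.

After append 99 (leaves=[99]):
  L0: [99]
  root=99
After append 55 (leaves=[99, 55]):
  L0: [99, 55]
  L1: h(99,55)=(99*31+55)%997=133 -> [133]
  root=133
After append 10 (leaves=[99, 55, 10]):
  L0: [99, 55, 10]
  L1: h(99,55)=(99*31+55)%997=133 h(10,10)=(10*31+10)%997=320 -> [133, 320]
  L2: h(133,320)=(133*31+320)%997=455 -> [455]
  root=455
After append 60 (leaves=[99, 55, 10, 60]):
  L0: [99, 55, 10, 60]
  L1: h(99,55)=(99*31+55)%997=133 h(10,60)=(10*31+60)%997=370 -> [133, 370]
  L2: h(133,370)=(133*31+370)%997=505 -> [505]
  root=505

Answer: 99 133 455 505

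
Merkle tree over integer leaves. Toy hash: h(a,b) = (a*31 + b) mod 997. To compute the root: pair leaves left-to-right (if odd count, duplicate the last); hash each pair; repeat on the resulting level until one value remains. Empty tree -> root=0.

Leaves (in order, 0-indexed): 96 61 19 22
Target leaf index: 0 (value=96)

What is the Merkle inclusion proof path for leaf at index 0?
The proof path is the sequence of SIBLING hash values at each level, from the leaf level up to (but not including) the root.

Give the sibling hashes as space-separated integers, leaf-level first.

L0 (leaves): [96, 61, 19, 22], target index=0
L1: h(96,61)=(96*31+61)%997=46 [pair 0] h(19,22)=(19*31+22)%997=611 [pair 1] -> [46, 611]
  Sibling for proof at L0: 61
L2: h(46,611)=(46*31+611)%997=43 [pair 0] -> [43]
  Sibling for proof at L1: 611
Root: 43
Proof path (sibling hashes from leaf to root): [61, 611]

Answer: 61 611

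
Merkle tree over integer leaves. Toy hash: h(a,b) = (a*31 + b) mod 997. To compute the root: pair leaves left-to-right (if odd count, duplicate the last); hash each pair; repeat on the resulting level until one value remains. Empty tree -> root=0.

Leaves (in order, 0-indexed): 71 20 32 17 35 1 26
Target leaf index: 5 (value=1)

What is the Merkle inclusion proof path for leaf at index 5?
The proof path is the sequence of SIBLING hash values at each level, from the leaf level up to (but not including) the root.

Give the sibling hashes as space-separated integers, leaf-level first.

Answer: 35 832 70

Derivation:
L0 (leaves): [71, 20, 32, 17, 35, 1, 26], target index=5
L1: h(71,20)=(71*31+20)%997=227 [pair 0] h(32,17)=(32*31+17)%997=12 [pair 1] h(35,1)=(35*31+1)%997=89 [pair 2] h(26,26)=(26*31+26)%997=832 [pair 3] -> [227, 12, 89, 832]
  Sibling for proof at L0: 35
L2: h(227,12)=(227*31+12)%997=70 [pair 0] h(89,832)=(89*31+832)%997=600 [pair 1] -> [70, 600]
  Sibling for proof at L1: 832
L3: h(70,600)=(70*31+600)%997=776 [pair 0] -> [776]
  Sibling for proof at L2: 70
Root: 776
Proof path (sibling hashes from leaf to root): [35, 832, 70]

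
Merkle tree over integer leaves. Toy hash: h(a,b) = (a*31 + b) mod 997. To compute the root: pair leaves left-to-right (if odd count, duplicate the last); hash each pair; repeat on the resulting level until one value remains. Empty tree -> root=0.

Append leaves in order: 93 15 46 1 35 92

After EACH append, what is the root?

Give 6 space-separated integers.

After append 93 (leaves=[93]):
  L0: [93]
  root=93
After append 15 (leaves=[93, 15]):
  L0: [93, 15]
  L1: h(93,15)=(93*31+15)%997=904 -> [904]
  root=904
After append 46 (leaves=[93, 15, 46]):
  L0: [93, 15, 46]
  L1: h(93,15)=(93*31+15)%997=904 h(46,46)=(46*31+46)%997=475 -> [904, 475]
  L2: h(904,475)=(904*31+475)%997=583 -> [583]
  root=583
After append 1 (leaves=[93, 15, 46, 1]):
  L0: [93, 15, 46, 1]
  L1: h(93,15)=(93*31+15)%997=904 h(46,1)=(46*31+1)%997=430 -> [904, 430]
  L2: h(904,430)=(904*31+430)%997=538 -> [538]
  root=538
After append 35 (leaves=[93, 15, 46, 1, 35]):
  L0: [93, 15, 46, 1, 35]
  L1: h(93,15)=(93*31+15)%997=904 h(46,1)=(46*31+1)%997=430 h(35,35)=(35*31+35)%997=123 -> [904, 430, 123]
  L2: h(904,430)=(904*31+430)%997=538 h(123,123)=(123*31+123)%997=945 -> [538, 945]
  L3: h(538,945)=(538*31+945)%997=674 -> [674]
  root=674
After append 92 (leaves=[93, 15, 46, 1, 35, 92]):
  L0: [93, 15, 46, 1, 35, 92]
  L1: h(93,15)=(93*31+15)%997=904 h(46,1)=(46*31+1)%997=430 h(35,92)=(35*31+92)%997=180 -> [904, 430, 180]
  L2: h(904,430)=(904*31+430)%997=538 h(180,180)=(180*31+180)%997=775 -> [538, 775]
  L3: h(538,775)=(538*31+775)%997=504 -> [504]
  root=504

Answer: 93 904 583 538 674 504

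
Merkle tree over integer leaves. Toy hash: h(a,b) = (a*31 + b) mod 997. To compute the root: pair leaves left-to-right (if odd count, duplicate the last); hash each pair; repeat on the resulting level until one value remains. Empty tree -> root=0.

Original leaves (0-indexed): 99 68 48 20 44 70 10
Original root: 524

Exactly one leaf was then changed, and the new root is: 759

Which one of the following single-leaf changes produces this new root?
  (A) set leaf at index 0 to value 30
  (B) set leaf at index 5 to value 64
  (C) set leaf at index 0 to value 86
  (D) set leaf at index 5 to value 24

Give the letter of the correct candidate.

Answer: A

Derivation:
Original leaves: [99, 68, 48, 20, 44, 70, 10]
Target new root: 759
Try each candidate change and compute the resulting root:
Candidate A: set leaf[0] = 30 -> leaves = [30, 68, 48, 20, 44, 70, 10]
  L0: [30, 68, 48, 20, 44, 70, 10]
  L1: h(30,68)=(30*31+68)%997=1 h(48,20)=(48*31+20)%997=511 h(44,70)=(44*31+70)%997=437 h(10,10)=(10*31+10)%997=320 -> [1, 511, 437, 320]
  L2: h(1,511)=(1*31+511)%997=542 h(437,320)=(437*31+320)%997=906 -> [542, 906]
  L3: h(542,906)=(542*31+906)%997=759 -> [759]
  root = 759 == target 759  ** MATCH **
Candidate B: set leaf[5] = 64 -> leaves = [99, 68, 48, 20, 44, 64, 10]
  L0: [99, 68, 48, 20, 44, 64, 10]
  L1: h(99,68)=(99*31+68)%997=146 h(48,20)=(48*31+20)%997=511 h(44,64)=(44*31+64)%997=431 h(10,10)=(10*31+10)%997=320 -> [146, 511, 431, 320]
  L2: h(146,511)=(146*31+511)%997=52 h(431,320)=(431*31+320)%997=720 -> [52, 720]
  L3: h(52,720)=(52*31+720)%997=338 -> [338]
  root = 338 != target 759
Candidate C: set leaf[0] = 86 -> leaves = [86, 68, 48, 20, 44, 70, 10]
  L0: [86, 68, 48, 20, 44, 70, 10]
  L1: h(86,68)=(86*31+68)%997=740 h(48,20)=(48*31+20)%997=511 h(44,70)=(44*31+70)%997=437 h(10,10)=(10*31+10)%997=320 -> [740, 511, 437, 320]
  L2: h(740,511)=(740*31+511)%997=520 h(437,320)=(437*31+320)%997=906 -> [520, 906]
  L3: h(520,906)=(520*31+906)%997=77 -> [77]
  root = 77 != target 759
Candidate D: set leaf[5] = 24 -> leaves = [99, 68, 48, 20, 44, 24, 10]
  L0: [99, 68, 48, 20, 44, 24, 10]
  L1: h(99,68)=(99*31+68)%997=146 h(48,20)=(48*31+20)%997=511 h(44,24)=(44*31+24)%997=391 h(10,10)=(10*31+10)%997=320 -> [146, 511, 391, 320]
  L2: h(146,511)=(146*31+511)%997=52 h(391,320)=(391*31+320)%997=477 -> [52, 477]
  L3: h(52,477)=(52*31+477)%997=95 -> [95]
  root = 95 != target 759
Candidate A produces the target root.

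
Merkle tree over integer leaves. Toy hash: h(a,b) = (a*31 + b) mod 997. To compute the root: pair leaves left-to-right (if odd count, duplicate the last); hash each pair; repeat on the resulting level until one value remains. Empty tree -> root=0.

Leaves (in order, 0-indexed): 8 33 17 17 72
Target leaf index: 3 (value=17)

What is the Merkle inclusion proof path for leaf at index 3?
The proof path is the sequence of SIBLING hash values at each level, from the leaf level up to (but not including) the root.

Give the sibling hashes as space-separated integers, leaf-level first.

Answer: 17 281 947

Derivation:
L0 (leaves): [8, 33, 17, 17, 72], target index=3
L1: h(8,33)=(8*31+33)%997=281 [pair 0] h(17,17)=(17*31+17)%997=544 [pair 1] h(72,72)=(72*31+72)%997=310 [pair 2] -> [281, 544, 310]
  Sibling for proof at L0: 17
L2: h(281,544)=(281*31+544)%997=282 [pair 0] h(310,310)=(310*31+310)%997=947 [pair 1] -> [282, 947]
  Sibling for proof at L1: 281
L3: h(282,947)=(282*31+947)%997=716 [pair 0] -> [716]
  Sibling for proof at L2: 947
Root: 716
Proof path (sibling hashes from leaf to root): [17, 281, 947]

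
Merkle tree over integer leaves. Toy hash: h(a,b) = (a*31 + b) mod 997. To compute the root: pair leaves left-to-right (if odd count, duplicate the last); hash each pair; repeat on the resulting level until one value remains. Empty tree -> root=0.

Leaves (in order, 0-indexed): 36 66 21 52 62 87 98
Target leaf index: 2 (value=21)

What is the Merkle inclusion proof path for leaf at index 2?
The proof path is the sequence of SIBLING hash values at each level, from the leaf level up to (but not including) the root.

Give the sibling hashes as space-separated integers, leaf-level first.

L0 (leaves): [36, 66, 21, 52, 62, 87, 98], target index=2
L1: h(36,66)=(36*31+66)%997=185 [pair 0] h(21,52)=(21*31+52)%997=703 [pair 1] h(62,87)=(62*31+87)%997=15 [pair 2] h(98,98)=(98*31+98)%997=145 [pair 3] -> [185, 703, 15, 145]
  Sibling for proof at L0: 52
L2: h(185,703)=(185*31+703)%997=456 [pair 0] h(15,145)=(15*31+145)%997=610 [pair 1] -> [456, 610]
  Sibling for proof at L1: 185
L3: h(456,610)=(456*31+610)%997=788 [pair 0] -> [788]
  Sibling for proof at L2: 610
Root: 788
Proof path (sibling hashes from leaf to root): [52, 185, 610]

Answer: 52 185 610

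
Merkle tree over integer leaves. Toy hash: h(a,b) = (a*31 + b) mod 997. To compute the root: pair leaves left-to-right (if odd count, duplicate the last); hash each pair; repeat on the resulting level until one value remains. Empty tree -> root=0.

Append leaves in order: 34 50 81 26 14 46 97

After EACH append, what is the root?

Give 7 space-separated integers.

Answer: 34 107 924 869 398 425 58

Derivation:
After append 34 (leaves=[34]):
  L0: [34]
  root=34
After append 50 (leaves=[34, 50]):
  L0: [34, 50]
  L1: h(34,50)=(34*31+50)%997=107 -> [107]
  root=107
After append 81 (leaves=[34, 50, 81]):
  L0: [34, 50, 81]
  L1: h(34,50)=(34*31+50)%997=107 h(81,81)=(81*31+81)%997=598 -> [107, 598]
  L2: h(107,598)=(107*31+598)%997=924 -> [924]
  root=924
After append 26 (leaves=[34, 50, 81, 26]):
  L0: [34, 50, 81, 26]
  L1: h(34,50)=(34*31+50)%997=107 h(81,26)=(81*31+26)%997=543 -> [107, 543]
  L2: h(107,543)=(107*31+543)%997=869 -> [869]
  root=869
After append 14 (leaves=[34, 50, 81, 26, 14]):
  L0: [34, 50, 81, 26, 14]
  L1: h(34,50)=(34*31+50)%997=107 h(81,26)=(81*31+26)%997=543 h(14,14)=(14*31+14)%997=448 -> [107, 543, 448]
  L2: h(107,543)=(107*31+543)%997=869 h(448,448)=(448*31+448)%997=378 -> [869, 378]
  L3: h(869,378)=(869*31+378)%997=398 -> [398]
  root=398
After append 46 (leaves=[34, 50, 81, 26, 14, 46]):
  L0: [34, 50, 81, 26, 14, 46]
  L1: h(34,50)=(34*31+50)%997=107 h(81,26)=(81*31+26)%997=543 h(14,46)=(14*31+46)%997=480 -> [107, 543, 480]
  L2: h(107,543)=(107*31+543)%997=869 h(480,480)=(480*31+480)%997=405 -> [869, 405]
  L3: h(869,405)=(869*31+405)%997=425 -> [425]
  root=425
After append 97 (leaves=[34, 50, 81, 26, 14, 46, 97]):
  L0: [34, 50, 81, 26, 14, 46, 97]
  L1: h(34,50)=(34*31+50)%997=107 h(81,26)=(81*31+26)%997=543 h(14,46)=(14*31+46)%997=480 h(97,97)=(97*31+97)%997=113 -> [107, 543, 480, 113]
  L2: h(107,543)=(107*31+543)%997=869 h(480,113)=(480*31+113)%997=38 -> [869, 38]
  L3: h(869,38)=(869*31+38)%997=58 -> [58]
  root=58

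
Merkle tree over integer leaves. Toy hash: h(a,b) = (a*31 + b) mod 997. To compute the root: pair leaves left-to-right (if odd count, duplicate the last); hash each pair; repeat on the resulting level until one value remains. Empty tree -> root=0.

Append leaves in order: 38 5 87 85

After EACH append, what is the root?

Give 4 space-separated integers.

After append 38 (leaves=[38]):
  L0: [38]
  root=38
After append 5 (leaves=[38, 5]):
  L0: [38, 5]
  L1: h(38,5)=(38*31+5)%997=186 -> [186]
  root=186
After append 87 (leaves=[38, 5, 87]):
  L0: [38, 5, 87]
  L1: h(38,5)=(38*31+5)%997=186 h(87,87)=(87*31+87)%997=790 -> [186, 790]
  L2: h(186,790)=(186*31+790)%997=574 -> [574]
  root=574
After append 85 (leaves=[38, 5, 87, 85]):
  L0: [38, 5, 87, 85]
  L1: h(38,5)=(38*31+5)%997=186 h(87,85)=(87*31+85)%997=788 -> [186, 788]
  L2: h(186,788)=(186*31+788)%997=572 -> [572]
  root=572

Answer: 38 186 574 572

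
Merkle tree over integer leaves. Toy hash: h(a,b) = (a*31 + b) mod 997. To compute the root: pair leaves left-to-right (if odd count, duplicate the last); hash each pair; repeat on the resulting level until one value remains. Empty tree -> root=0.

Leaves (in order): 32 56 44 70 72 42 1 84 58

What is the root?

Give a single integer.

Answer: 859

Derivation:
L0: [32, 56, 44, 70, 72, 42, 1, 84, 58]
L1: h(32,56)=(32*31+56)%997=51 h(44,70)=(44*31+70)%997=437 h(72,42)=(72*31+42)%997=280 h(1,84)=(1*31+84)%997=115 h(58,58)=(58*31+58)%997=859 -> [51, 437, 280, 115, 859]
L2: h(51,437)=(51*31+437)%997=24 h(280,115)=(280*31+115)%997=819 h(859,859)=(859*31+859)%997=569 -> [24, 819, 569]
L3: h(24,819)=(24*31+819)%997=566 h(569,569)=(569*31+569)%997=262 -> [566, 262]
L4: h(566,262)=(566*31+262)%997=859 -> [859]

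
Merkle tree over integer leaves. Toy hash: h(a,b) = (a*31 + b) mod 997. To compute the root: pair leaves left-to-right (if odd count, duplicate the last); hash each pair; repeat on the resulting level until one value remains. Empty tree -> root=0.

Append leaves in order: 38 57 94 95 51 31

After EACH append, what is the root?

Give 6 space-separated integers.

After append 38 (leaves=[38]):
  L0: [38]
  root=38
After append 57 (leaves=[38, 57]):
  L0: [38, 57]
  L1: h(38,57)=(38*31+57)%997=238 -> [238]
  root=238
After append 94 (leaves=[38, 57, 94]):
  L0: [38, 57, 94]
  L1: h(38,57)=(38*31+57)%997=238 h(94,94)=(94*31+94)%997=17 -> [238, 17]
  L2: h(238,17)=(238*31+17)%997=416 -> [416]
  root=416
After append 95 (leaves=[38, 57, 94, 95]):
  L0: [38, 57, 94, 95]
  L1: h(38,57)=(38*31+57)%997=238 h(94,95)=(94*31+95)%997=18 -> [238, 18]
  L2: h(238,18)=(238*31+18)%997=417 -> [417]
  root=417
After append 51 (leaves=[38, 57, 94, 95, 51]):
  L0: [38, 57, 94, 95, 51]
  L1: h(38,57)=(38*31+57)%997=238 h(94,95)=(94*31+95)%997=18 h(51,51)=(51*31+51)%997=635 -> [238, 18, 635]
  L2: h(238,18)=(238*31+18)%997=417 h(635,635)=(635*31+635)%997=380 -> [417, 380]
  L3: h(417,380)=(417*31+380)%997=346 -> [346]
  root=346
After append 31 (leaves=[38, 57, 94, 95, 51, 31]):
  L0: [38, 57, 94, 95, 51, 31]
  L1: h(38,57)=(38*31+57)%997=238 h(94,95)=(94*31+95)%997=18 h(51,31)=(51*31+31)%997=615 -> [238, 18, 615]
  L2: h(238,18)=(238*31+18)%997=417 h(615,615)=(615*31+615)%997=737 -> [417, 737]
  L3: h(417,737)=(417*31+737)%997=703 -> [703]
  root=703

Answer: 38 238 416 417 346 703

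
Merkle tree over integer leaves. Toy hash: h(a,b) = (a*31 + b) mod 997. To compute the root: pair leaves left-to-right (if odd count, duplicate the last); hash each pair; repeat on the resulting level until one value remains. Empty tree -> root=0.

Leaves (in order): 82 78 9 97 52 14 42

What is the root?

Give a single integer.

L0: [82, 78, 9, 97, 52, 14, 42]
L1: h(82,78)=(82*31+78)%997=626 h(9,97)=(9*31+97)%997=376 h(52,14)=(52*31+14)%997=629 h(42,42)=(42*31+42)%997=347 -> [626, 376, 629, 347]
L2: h(626,376)=(626*31+376)%997=839 h(629,347)=(629*31+347)%997=903 -> [839, 903]
L3: h(839,903)=(839*31+903)%997=990 -> [990]

Answer: 990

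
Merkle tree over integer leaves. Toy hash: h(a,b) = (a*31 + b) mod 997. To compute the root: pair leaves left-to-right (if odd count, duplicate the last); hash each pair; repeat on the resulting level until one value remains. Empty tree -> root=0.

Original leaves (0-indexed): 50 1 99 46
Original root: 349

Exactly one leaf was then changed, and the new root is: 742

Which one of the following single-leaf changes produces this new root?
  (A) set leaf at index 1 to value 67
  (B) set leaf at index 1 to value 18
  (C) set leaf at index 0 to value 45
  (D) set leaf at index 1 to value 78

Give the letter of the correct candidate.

Original leaves: [50, 1, 99, 46]
Target new root: 742
Try each candidate change and compute the resulting root:
Candidate A: set leaf[1] = 67 -> leaves = [50, 67, 99, 46]
  L0: [50, 67, 99, 46]
  L1: h(50,67)=(50*31+67)%997=620 h(99,46)=(99*31+46)%997=124 -> [620, 124]
  L2: h(620,124)=(620*31+124)%997=401 -> [401]
  root = 401 != target 742
Candidate B: set leaf[1] = 18 -> leaves = [50, 18, 99, 46]
  L0: [50, 18, 99, 46]
  L1: h(50,18)=(50*31+18)%997=571 h(99,46)=(99*31+46)%997=124 -> [571, 124]
  L2: h(571,124)=(571*31+124)%997=876 -> [876]
  root = 876 != target 742
Candidate C: set leaf[0] = 45 -> leaves = [45, 1, 99, 46]
  L0: [45, 1, 99, 46]
  L1: h(45,1)=(45*31+1)%997=399 h(99,46)=(99*31+46)%997=124 -> [399, 124]
  L2: h(399,124)=(399*31+124)%997=529 -> [529]
  root = 529 != target 742
Candidate D: set leaf[1] = 78 -> leaves = [50, 78, 99, 46]
  L0: [50, 78, 99, 46]
  L1: h(50,78)=(50*31+78)%997=631 h(99,46)=(99*31+46)%997=124 -> [631, 124]
  L2: h(631,124)=(631*31+124)%997=742 -> [742]
  root = 742 == target 742  ** MATCH **
Candidate D produces the target root.

Answer: D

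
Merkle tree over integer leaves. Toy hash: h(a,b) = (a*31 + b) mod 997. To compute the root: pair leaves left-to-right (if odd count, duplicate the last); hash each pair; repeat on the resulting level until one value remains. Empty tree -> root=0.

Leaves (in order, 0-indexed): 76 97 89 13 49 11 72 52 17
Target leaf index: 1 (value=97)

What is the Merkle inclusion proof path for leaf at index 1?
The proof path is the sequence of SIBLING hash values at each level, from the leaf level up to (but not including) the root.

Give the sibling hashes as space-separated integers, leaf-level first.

L0 (leaves): [76, 97, 89, 13, 49, 11, 72, 52, 17], target index=1
L1: h(76,97)=(76*31+97)%997=459 [pair 0] h(89,13)=(89*31+13)%997=778 [pair 1] h(49,11)=(49*31+11)%997=533 [pair 2] h(72,52)=(72*31+52)%997=290 [pair 3] h(17,17)=(17*31+17)%997=544 [pair 4] -> [459, 778, 533, 290, 544]
  Sibling for proof at L0: 76
L2: h(459,778)=(459*31+778)%997=52 [pair 0] h(533,290)=(533*31+290)%997=861 [pair 1] h(544,544)=(544*31+544)%997=459 [pair 2] -> [52, 861, 459]
  Sibling for proof at L1: 778
L3: h(52,861)=(52*31+861)%997=479 [pair 0] h(459,459)=(459*31+459)%997=730 [pair 1] -> [479, 730]
  Sibling for proof at L2: 861
L4: h(479,730)=(479*31+730)%997=624 [pair 0] -> [624]
  Sibling for proof at L3: 730
Root: 624
Proof path (sibling hashes from leaf to root): [76, 778, 861, 730]

Answer: 76 778 861 730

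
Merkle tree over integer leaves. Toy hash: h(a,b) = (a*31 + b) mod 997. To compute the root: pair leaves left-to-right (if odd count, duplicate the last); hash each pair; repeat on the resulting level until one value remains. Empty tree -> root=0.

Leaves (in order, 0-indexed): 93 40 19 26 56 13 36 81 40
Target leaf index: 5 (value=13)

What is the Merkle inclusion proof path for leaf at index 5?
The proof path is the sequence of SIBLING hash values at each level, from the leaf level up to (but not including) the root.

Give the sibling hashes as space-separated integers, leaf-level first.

L0 (leaves): [93, 40, 19, 26, 56, 13, 36, 81, 40], target index=5
L1: h(93,40)=(93*31+40)%997=929 [pair 0] h(19,26)=(19*31+26)%997=615 [pair 1] h(56,13)=(56*31+13)%997=752 [pair 2] h(36,81)=(36*31+81)%997=200 [pair 3] h(40,40)=(40*31+40)%997=283 [pair 4] -> [929, 615, 752, 200, 283]
  Sibling for proof at L0: 56
L2: h(929,615)=(929*31+615)%997=501 [pair 0] h(752,200)=(752*31+200)%997=581 [pair 1] h(283,283)=(283*31+283)%997=83 [pair 2] -> [501, 581, 83]
  Sibling for proof at L1: 200
L3: h(501,581)=(501*31+581)%997=160 [pair 0] h(83,83)=(83*31+83)%997=662 [pair 1] -> [160, 662]
  Sibling for proof at L2: 501
L4: h(160,662)=(160*31+662)%997=637 [pair 0] -> [637]
  Sibling for proof at L3: 662
Root: 637
Proof path (sibling hashes from leaf to root): [56, 200, 501, 662]

Answer: 56 200 501 662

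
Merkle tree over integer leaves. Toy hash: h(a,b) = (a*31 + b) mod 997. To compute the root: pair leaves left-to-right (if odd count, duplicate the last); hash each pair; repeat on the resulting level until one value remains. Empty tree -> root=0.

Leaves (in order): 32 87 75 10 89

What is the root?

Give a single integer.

Answer: 52

Derivation:
L0: [32, 87, 75, 10, 89]
L1: h(32,87)=(32*31+87)%997=82 h(75,10)=(75*31+10)%997=341 h(89,89)=(89*31+89)%997=854 -> [82, 341, 854]
L2: h(82,341)=(82*31+341)%997=889 h(854,854)=(854*31+854)%997=409 -> [889, 409]
L3: h(889,409)=(889*31+409)%997=52 -> [52]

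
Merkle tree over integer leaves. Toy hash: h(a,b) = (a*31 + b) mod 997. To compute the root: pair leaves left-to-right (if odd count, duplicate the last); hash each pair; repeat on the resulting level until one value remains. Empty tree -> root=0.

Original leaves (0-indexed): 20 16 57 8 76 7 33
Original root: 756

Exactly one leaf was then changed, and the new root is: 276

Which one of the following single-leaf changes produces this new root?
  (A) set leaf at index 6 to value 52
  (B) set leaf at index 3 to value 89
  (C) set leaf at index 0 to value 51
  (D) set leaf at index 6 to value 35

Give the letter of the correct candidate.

Original leaves: [20, 16, 57, 8, 76, 7, 33]
Target new root: 276
Try each candidate change and compute the resulting root:
Candidate A: set leaf[6] = 52 -> leaves = [20, 16, 57, 8, 76, 7, 52]
  L0: [20, 16, 57, 8, 76, 7, 52]
  L1: h(20,16)=(20*31+16)%997=636 h(57,8)=(57*31+8)%997=778 h(76,7)=(76*31+7)%997=369 h(52,52)=(52*31+52)%997=667 -> [636, 778, 369, 667]
  L2: h(636,778)=(636*31+778)%997=554 h(369,667)=(369*31+667)%997=142 -> [554, 142]
  L3: h(554,142)=(554*31+142)%997=367 -> [367]
  root = 367 != target 276
Candidate B: set leaf[3] = 89 -> leaves = [20, 16, 57, 89, 76, 7, 33]
  L0: [20, 16, 57, 89, 76, 7, 33]
  L1: h(20,16)=(20*31+16)%997=636 h(57,89)=(57*31+89)%997=859 h(76,7)=(76*31+7)%997=369 h(33,33)=(33*31+33)%997=59 -> [636, 859, 369, 59]
  L2: h(636,859)=(636*31+859)%997=635 h(369,59)=(369*31+59)%997=531 -> [635, 531]
  L3: h(635,531)=(635*31+531)%997=276 -> [276]
  root = 276 == target 276  ** MATCH **
Candidate C: set leaf[0] = 51 -> leaves = [51, 16, 57, 8, 76, 7, 33]
  L0: [51, 16, 57, 8, 76, 7, 33]
  L1: h(51,16)=(51*31+16)%997=600 h(57,8)=(57*31+8)%997=778 h(76,7)=(76*31+7)%997=369 h(33,33)=(33*31+33)%997=59 -> [600, 778, 369, 59]
  L2: h(600,778)=(600*31+778)%997=435 h(369,59)=(369*31+59)%997=531 -> [435, 531]
  L3: h(435,531)=(435*31+531)%997=58 -> [58]
  root = 58 != target 276
Candidate D: set leaf[6] = 35 -> leaves = [20, 16, 57, 8, 76, 7, 35]
  L0: [20, 16, 57, 8, 76, 7, 35]
  L1: h(20,16)=(20*31+16)%997=636 h(57,8)=(57*31+8)%997=778 h(76,7)=(76*31+7)%997=369 h(35,35)=(35*31+35)%997=123 -> [636, 778, 369, 123]
  L2: h(636,778)=(636*31+778)%997=554 h(369,123)=(369*31+123)%997=595 -> [554, 595]
  L3: h(554,595)=(554*31+595)%997=820 -> [820]
  root = 820 != target 276
Candidate B produces the target root.

Answer: B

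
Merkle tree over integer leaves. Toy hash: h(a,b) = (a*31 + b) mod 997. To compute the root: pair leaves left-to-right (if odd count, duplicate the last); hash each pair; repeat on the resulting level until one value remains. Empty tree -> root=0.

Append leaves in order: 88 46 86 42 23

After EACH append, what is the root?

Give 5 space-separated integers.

Answer: 88 780 13 966 657

Derivation:
After append 88 (leaves=[88]):
  L0: [88]
  root=88
After append 46 (leaves=[88, 46]):
  L0: [88, 46]
  L1: h(88,46)=(88*31+46)%997=780 -> [780]
  root=780
After append 86 (leaves=[88, 46, 86]):
  L0: [88, 46, 86]
  L1: h(88,46)=(88*31+46)%997=780 h(86,86)=(86*31+86)%997=758 -> [780, 758]
  L2: h(780,758)=(780*31+758)%997=13 -> [13]
  root=13
After append 42 (leaves=[88, 46, 86, 42]):
  L0: [88, 46, 86, 42]
  L1: h(88,46)=(88*31+46)%997=780 h(86,42)=(86*31+42)%997=714 -> [780, 714]
  L2: h(780,714)=(780*31+714)%997=966 -> [966]
  root=966
After append 23 (leaves=[88, 46, 86, 42, 23]):
  L0: [88, 46, 86, 42, 23]
  L1: h(88,46)=(88*31+46)%997=780 h(86,42)=(86*31+42)%997=714 h(23,23)=(23*31+23)%997=736 -> [780, 714, 736]
  L2: h(780,714)=(780*31+714)%997=966 h(736,736)=(736*31+736)%997=621 -> [966, 621]
  L3: h(966,621)=(966*31+621)%997=657 -> [657]
  root=657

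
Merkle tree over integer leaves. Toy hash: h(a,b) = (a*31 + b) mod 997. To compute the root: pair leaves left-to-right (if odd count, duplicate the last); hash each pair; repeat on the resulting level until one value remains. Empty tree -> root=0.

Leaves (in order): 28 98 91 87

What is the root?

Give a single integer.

Answer: 950

Derivation:
L0: [28, 98, 91, 87]
L1: h(28,98)=(28*31+98)%997=966 h(91,87)=(91*31+87)%997=914 -> [966, 914]
L2: h(966,914)=(966*31+914)%997=950 -> [950]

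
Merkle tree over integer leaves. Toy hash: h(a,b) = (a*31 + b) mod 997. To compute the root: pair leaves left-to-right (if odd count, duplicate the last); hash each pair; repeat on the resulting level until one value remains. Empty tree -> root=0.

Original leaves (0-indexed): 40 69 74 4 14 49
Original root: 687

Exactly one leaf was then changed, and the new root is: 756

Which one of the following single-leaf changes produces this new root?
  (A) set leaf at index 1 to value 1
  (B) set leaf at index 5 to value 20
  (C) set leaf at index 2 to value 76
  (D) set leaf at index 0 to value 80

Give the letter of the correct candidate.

Answer: B

Derivation:
Original leaves: [40, 69, 74, 4, 14, 49]
Target new root: 756
Try each candidate change and compute the resulting root:
Candidate A: set leaf[1] = 1 -> leaves = [40, 1, 74, 4, 14, 49]
  L0: [40, 1, 74, 4, 14, 49]
  L1: h(40,1)=(40*31+1)%997=244 h(74,4)=(74*31+4)%997=304 h(14,49)=(14*31+49)%997=483 -> [244, 304, 483]
  L2: h(244,304)=(244*31+304)%997=889 h(483,483)=(483*31+483)%997=501 -> [889, 501]
  L3: h(889,501)=(889*31+501)%997=144 -> [144]
  root = 144 != target 756
Candidate B: set leaf[5] = 20 -> leaves = [40, 69, 74, 4, 14, 20]
  L0: [40, 69, 74, 4, 14, 20]
  L1: h(40,69)=(40*31+69)%997=312 h(74,4)=(74*31+4)%997=304 h(14,20)=(14*31+20)%997=454 -> [312, 304, 454]
  L2: h(312,304)=(312*31+304)%997=6 h(454,454)=(454*31+454)%997=570 -> [6, 570]
  L3: h(6,570)=(6*31+570)%997=756 -> [756]
  root = 756 == target 756  ** MATCH **
Candidate C: set leaf[2] = 76 -> leaves = [40, 69, 76, 4, 14, 49]
  L0: [40, 69, 76, 4, 14, 49]
  L1: h(40,69)=(40*31+69)%997=312 h(76,4)=(76*31+4)%997=366 h(14,49)=(14*31+49)%997=483 -> [312, 366, 483]
  L2: h(312,366)=(312*31+366)%997=68 h(483,483)=(483*31+483)%997=501 -> [68, 501]
  L3: h(68,501)=(68*31+501)%997=615 -> [615]
  root = 615 != target 756
Candidate D: set leaf[0] = 80 -> leaves = [80, 69, 74, 4, 14, 49]
  L0: [80, 69, 74, 4, 14, 49]
  L1: h(80,69)=(80*31+69)%997=555 h(74,4)=(74*31+4)%997=304 h(14,49)=(14*31+49)%997=483 -> [555, 304, 483]
  L2: h(555,304)=(555*31+304)%997=560 h(483,483)=(483*31+483)%997=501 -> [560, 501]
  L3: h(560,501)=(560*31+501)%997=912 -> [912]
  root = 912 != target 756
Candidate B produces the target root.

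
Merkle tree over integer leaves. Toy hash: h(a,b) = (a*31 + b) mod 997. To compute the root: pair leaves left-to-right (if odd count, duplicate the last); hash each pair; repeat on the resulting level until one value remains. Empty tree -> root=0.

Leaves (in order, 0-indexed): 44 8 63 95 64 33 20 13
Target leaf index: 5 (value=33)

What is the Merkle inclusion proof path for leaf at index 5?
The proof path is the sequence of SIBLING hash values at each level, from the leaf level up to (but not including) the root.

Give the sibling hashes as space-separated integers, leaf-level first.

L0 (leaves): [44, 8, 63, 95, 64, 33, 20, 13], target index=5
L1: h(44,8)=(44*31+8)%997=375 [pair 0] h(63,95)=(63*31+95)%997=54 [pair 1] h(64,33)=(64*31+33)%997=23 [pair 2] h(20,13)=(20*31+13)%997=633 [pair 3] -> [375, 54, 23, 633]
  Sibling for proof at L0: 64
L2: h(375,54)=(375*31+54)%997=712 [pair 0] h(23,633)=(23*31+633)%997=349 [pair 1] -> [712, 349]
  Sibling for proof at L1: 633
L3: h(712,349)=(712*31+349)%997=487 [pair 0] -> [487]
  Sibling for proof at L2: 712
Root: 487
Proof path (sibling hashes from leaf to root): [64, 633, 712]

Answer: 64 633 712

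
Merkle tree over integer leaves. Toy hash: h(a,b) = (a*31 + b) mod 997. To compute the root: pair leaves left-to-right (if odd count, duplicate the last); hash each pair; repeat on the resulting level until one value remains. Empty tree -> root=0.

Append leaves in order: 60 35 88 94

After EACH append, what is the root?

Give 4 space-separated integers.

After append 60 (leaves=[60]):
  L0: [60]
  root=60
After append 35 (leaves=[60, 35]):
  L0: [60, 35]
  L1: h(60,35)=(60*31+35)%997=898 -> [898]
  root=898
After append 88 (leaves=[60, 35, 88]):
  L0: [60, 35, 88]
  L1: h(60,35)=(60*31+35)%997=898 h(88,88)=(88*31+88)%997=822 -> [898, 822]
  L2: h(898,822)=(898*31+822)%997=744 -> [744]
  root=744
After append 94 (leaves=[60, 35, 88, 94]):
  L0: [60, 35, 88, 94]
  L1: h(60,35)=(60*31+35)%997=898 h(88,94)=(88*31+94)%997=828 -> [898, 828]
  L2: h(898,828)=(898*31+828)%997=750 -> [750]
  root=750

Answer: 60 898 744 750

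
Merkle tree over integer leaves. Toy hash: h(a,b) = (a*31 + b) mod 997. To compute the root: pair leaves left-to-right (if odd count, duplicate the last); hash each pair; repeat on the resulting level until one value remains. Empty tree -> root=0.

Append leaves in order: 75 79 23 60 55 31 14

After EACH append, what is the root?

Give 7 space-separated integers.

Answer: 75 410 485 522 718 947 656

Derivation:
After append 75 (leaves=[75]):
  L0: [75]
  root=75
After append 79 (leaves=[75, 79]):
  L0: [75, 79]
  L1: h(75,79)=(75*31+79)%997=410 -> [410]
  root=410
After append 23 (leaves=[75, 79, 23]):
  L0: [75, 79, 23]
  L1: h(75,79)=(75*31+79)%997=410 h(23,23)=(23*31+23)%997=736 -> [410, 736]
  L2: h(410,736)=(410*31+736)%997=485 -> [485]
  root=485
After append 60 (leaves=[75, 79, 23, 60]):
  L0: [75, 79, 23, 60]
  L1: h(75,79)=(75*31+79)%997=410 h(23,60)=(23*31+60)%997=773 -> [410, 773]
  L2: h(410,773)=(410*31+773)%997=522 -> [522]
  root=522
After append 55 (leaves=[75, 79, 23, 60, 55]):
  L0: [75, 79, 23, 60, 55]
  L1: h(75,79)=(75*31+79)%997=410 h(23,60)=(23*31+60)%997=773 h(55,55)=(55*31+55)%997=763 -> [410, 773, 763]
  L2: h(410,773)=(410*31+773)%997=522 h(763,763)=(763*31+763)%997=488 -> [522, 488]
  L3: h(522,488)=(522*31+488)%997=718 -> [718]
  root=718
After append 31 (leaves=[75, 79, 23, 60, 55, 31]):
  L0: [75, 79, 23, 60, 55, 31]
  L1: h(75,79)=(75*31+79)%997=410 h(23,60)=(23*31+60)%997=773 h(55,31)=(55*31+31)%997=739 -> [410, 773, 739]
  L2: h(410,773)=(410*31+773)%997=522 h(739,739)=(739*31+739)%997=717 -> [522, 717]
  L3: h(522,717)=(522*31+717)%997=947 -> [947]
  root=947
After append 14 (leaves=[75, 79, 23, 60, 55, 31, 14]):
  L0: [75, 79, 23, 60, 55, 31, 14]
  L1: h(75,79)=(75*31+79)%997=410 h(23,60)=(23*31+60)%997=773 h(55,31)=(55*31+31)%997=739 h(14,14)=(14*31+14)%997=448 -> [410, 773, 739, 448]
  L2: h(410,773)=(410*31+773)%997=522 h(739,448)=(739*31+448)%997=426 -> [522, 426]
  L3: h(522,426)=(522*31+426)%997=656 -> [656]
  root=656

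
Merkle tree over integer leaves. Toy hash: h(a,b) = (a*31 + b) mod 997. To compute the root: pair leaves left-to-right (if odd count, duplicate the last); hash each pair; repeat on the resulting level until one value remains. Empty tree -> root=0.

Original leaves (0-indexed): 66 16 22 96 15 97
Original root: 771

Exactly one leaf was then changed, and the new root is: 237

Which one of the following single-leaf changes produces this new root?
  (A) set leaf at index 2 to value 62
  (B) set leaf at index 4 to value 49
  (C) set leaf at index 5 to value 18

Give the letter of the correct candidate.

Original leaves: [66, 16, 22, 96, 15, 97]
Target new root: 237
Try each candidate change and compute the resulting root:
Candidate A: set leaf[2] = 62 -> leaves = [66, 16, 62, 96, 15, 97]
  L0: [66, 16, 62, 96, 15, 97]
  L1: h(66,16)=(66*31+16)%997=68 h(62,96)=(62*31+96)%997=24 h(15,97)=(15*31+97)%997=562 -> [68, 24, 562]
  L2: h(68,24)=(68*31+24)%997=138 h(562,562)=(562*31+562)%997=38 -> [138, 38]
  L3: h(138,38)=(138*31+38)%997=328 -> [328]
  root = 328 != target 237
Candidate B: set leaf[4] = 49 -> leaves = [66, 16, 22, 96, 49, 97]
  L0: [66, 16, 22, 96, 49, 97]
  L1: h(66,16)=(66*31+16)%997=68 h(22,96)=(22*31+96)%997=778 h(49,97)=(49*31+97)%997=619 -> [68, 778, 619]
  L2: h(68,778)=(68*31+778)%997=892 h(619,619)=(619*31+619)%997=865 -> [892, 865]
  L3: h(892,865)=(892*31+865)%997=601 -> [601]
  root = 601 != target 237
Candidate C: set leaf[5] = 18 -> leaves = [66, 16, 22, 96, 15, 18]
  L0: [66, 16, 22, 96, 15, 18]
  L1: h(66,16)=(66*31+16)%997=68 h(22,96)=(22*31+96)%997=778 h(15,18)=(15*31+18)%997=483 -> [68, 778, 483]
  L2: h(68,778)=(68*31+778)%997=892 h(483,483)=(483*31+483)%997=501 -> [892, 501]
  L3: h(892,501)=(892*31+501)%997=237 -> [237]
  root = 237 == target 237  ** MATCH **
Candidate C produces the target root.

Answer: C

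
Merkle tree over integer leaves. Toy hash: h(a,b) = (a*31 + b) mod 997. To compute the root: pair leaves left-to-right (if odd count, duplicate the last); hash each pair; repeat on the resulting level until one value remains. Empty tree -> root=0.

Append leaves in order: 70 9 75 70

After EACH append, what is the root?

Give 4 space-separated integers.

After append 70 (leaves=[70]):
  L0: [70]
  root=70
After append 9 (leaves=[70, 9]):
  L0: [70, 9]
  L1: h(70,9)=(70*31+9)%997=185 -> [185]
  root=185
After append 75 (leaves=[70, 9, 75]):
  L0: [70, 9, 75]
  L1: h(70,9)=(70*31+9)%997=185 h(75,75)=(75*31+75)%997=406 -> [185, 406]
  L2: h(185,406)=(185*31+406)%997=159 -> [159]
  root=159
After append 70 (leaves=[70, 9, 75, 70]):
  L0: [70, 9, 75, 70]
  L1: h(70,9)=(70*31+9)%997=185 h(75,70)=(75*31+70)%997=401 -> [185, 401]
  L2: h(185,401)=(185*31+401)%997=154 -> [154]
  root=154

Answer: 70 185 159 154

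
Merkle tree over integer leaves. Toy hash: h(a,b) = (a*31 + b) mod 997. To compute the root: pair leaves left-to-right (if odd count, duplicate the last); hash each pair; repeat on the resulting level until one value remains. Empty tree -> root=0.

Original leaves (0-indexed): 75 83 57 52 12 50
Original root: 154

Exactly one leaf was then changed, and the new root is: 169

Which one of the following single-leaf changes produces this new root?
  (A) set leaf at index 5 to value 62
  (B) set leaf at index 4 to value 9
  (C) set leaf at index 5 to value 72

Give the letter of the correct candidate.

Answer: B

Derivation:
Original leaves: [75, 83, 57, 52, 12, 50]
Target new root: 169
Try each candidate change and compute the resulting root:
Candidate A: set leaf[5] = 62 -> leaves = [75, 83, 57, 52, 12, 62]
  L0: [75, 83, 57, 52, 12, 62]
  L1: h(75,83)=(75*31+83)%997=414 h(57,52)=(57*31+52)%997=822 h(12,62)=(12*31+62)%997=434 -> [414, 822, 434]
  L2: h(414,822)=(414*31+822)%997=695 h(434,434)=(434*31+434)%997=927 -> [695, 927]
  L3: h(695,927)=(695*31+927)%997=538 -> [538]
  root = 538 != target 169
Candidate B: set leaf[4] = 9 -> leaves = [75, 83, 57, 52, 9, 50]
  L0: [75, 83, 57, 52, 9, 50]
  L1: h(75,83)=(75*31+83)%997=414 h(57,52)=(57*31+52)%997=822 h(9,50)=(9*31+50)%997=329 -> [414, 822, 329]
  L2: h(414,822)=(414*31+822)%997=695 h(329,329)=(329*31+329)%997=558 -> [695, 558]
  L3: h(695,558)=(695*31+558)%997=169 -> [169]
  root = 169 == target 169  ** MATCH **
Candidate C: set leaf[5] = 72 -> leaves = [75, 83, 57, 52, 12, 72]
  L0: [75, 83, 57, 52, 12, 72]
  L1: h(75,83)=(75*31+83)%997=414 h(57,52)=(57*31+52)%997=822 h(12,72)=(12*31+72)%997=444 -> [414, 822, 444]
  L2: h(414,822)=(414*31+822)%997=695 h(444,444)=(444*31+444)%997=250 -> [695, 250]
  L3: h(695,250)=(695*31+250)%997=858 -> [858]
  root = 858 != target 169
Candidate B produces the target root.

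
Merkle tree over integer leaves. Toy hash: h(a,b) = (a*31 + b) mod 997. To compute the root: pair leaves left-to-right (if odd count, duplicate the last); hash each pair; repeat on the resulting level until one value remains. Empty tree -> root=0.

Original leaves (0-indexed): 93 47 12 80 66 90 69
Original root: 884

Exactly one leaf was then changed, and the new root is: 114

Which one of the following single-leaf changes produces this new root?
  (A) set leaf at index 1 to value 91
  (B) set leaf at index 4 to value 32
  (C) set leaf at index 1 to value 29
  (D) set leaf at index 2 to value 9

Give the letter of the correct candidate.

Answer: B

Derivation:
Original leaves: [93, 47, 12, 80, 66, 90, 69]
Target new root: 114
Try each candidate change and compute the resulting root:
Candidate A: set leaf[1] = 91 -> leaves = [93, 91, 12, 80, 66, 90, 69]
  L0: [93, 91, 12, 80, 66, 90, 69]
  L1: h(93,91)=(93*31+91)%997=980 h(12,80)=(12*31+80)%997=452 h(66,90)=(66*31+90)%997=142 h(69,69)=(69*31+69)%997=214 -> [980, 452, 142, 214]
  L2: h(980,452)=(980*31+452)%997=922 h(142,214)=(142*31+214)%997=628 -> [922, 628]
  L3: h(922,628)=(922*31+628)%997=297 -> [297]
  root = 297 != target 114
Candidate B: set leaf[4] = 32 -> leaves = [93, 47, 12, 80, 32, 90, 69]
  L0: [93, 47, 12, 80, 32, 90, 69]
  L1: h(93,47)=(93*31+47)%997=936 h(12,80)=(12*31+80)%997=452 h(32,90)=(32*31+90)%997=85 h(69,69)=(69*31+69)%997=214 -> [936, 452, 85, 214]
  L2: h(936,452)=(936*31+452)%997=555 h(85,214)=(85*31+214)%997=855 -> [555, 855]
  L3: h(555,855)=(555*31+855)%997=114 -> [114]
  root = 114 == target 114  ** MATCH **
Candidate C: set leaf[1] = 29 -> leaves = [93, 29, 12, 80, 66, 90, 69]
  L0: [93, 29, 12, 80, 66, 90, 69]
  L1: h(93,29)=(93*31+29)%997=918 h(12,80)=(12*31+80)%997=452 h(66,90)=(66*31+90)%997=142 h(69,69)=(69*31+69)%997=214 -> [918, 452, 142, 214]
  L2: h(918,452)=(918*31+452)%997=994 h(142,214)=(142*31+214)%997=628 -> [994, 628]
  L3: h(994,628)=(994*31+628)%997=535 -> [535]
  root = 535 != target 114
Candidate D: set leaf[2] = 9 -> leaves = [93, 47, 9, 80, 66, 90, 69]
  L0: [93, 47, 9, 80, 66, 90, 69]
  L1: h(93,47)=(93*31+47)%997=936 h(9,80)=(9*31+80)%997=359 h(66,90)=(66*31+90)%997=142 h(69,69)=(69*31+69)%997=214 -> [936, 359, 142, 214]
  L2: h(936,359)=(936*31+359)%997=462 h(142,214)=(142*31+214)%997=628 -> [462, 628]
  L3: h(462,628)=(462*31+628)%997=992 -> [992]
  root = 992 != target 114
Candidate B produces the target root.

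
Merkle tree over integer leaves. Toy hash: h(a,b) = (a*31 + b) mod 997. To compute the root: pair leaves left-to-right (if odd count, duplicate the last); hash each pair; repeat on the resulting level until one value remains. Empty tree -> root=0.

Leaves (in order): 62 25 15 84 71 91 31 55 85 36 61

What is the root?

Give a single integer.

L0: [62, 25, 15, 84, 71, 91, 31, 55, 85, 36, 61]
L1: h(62,25)=(62*31+25)%997=950 h(15,84)=(15*31+84)%997=549 h(71,91)=(71*31+91)%997=298 h(31,55)=(31*31+55)%997=19 h(85,36)=(85*31+36)%997=677 h(61,61)=(61*31+61)%997=955 -> [950, 549, 298, 19, 677, 955]
L2: h(950,549)=(950*31+549)%997=89 h(298,19)=(298*31+19)%997=284 h(677,955)=(677*31+955)%997=8 -> [89, 284, 8]
L3: h(89,284)=(89*31+284)%997=52 h(8,8)=(8*31+8)%997=256 -> [52, 256]
L4: h(52,256)=(52*31+256)%997=871 -> [871]

Answer: 871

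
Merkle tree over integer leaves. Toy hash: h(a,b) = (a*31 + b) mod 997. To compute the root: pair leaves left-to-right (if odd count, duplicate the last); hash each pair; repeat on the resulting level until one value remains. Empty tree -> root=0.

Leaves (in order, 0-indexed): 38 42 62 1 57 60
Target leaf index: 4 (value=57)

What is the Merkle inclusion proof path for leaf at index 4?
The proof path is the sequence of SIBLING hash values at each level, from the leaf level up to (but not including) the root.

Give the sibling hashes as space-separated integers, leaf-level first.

L0 (leaves): [38, 42, 62, 1, 57, 60], target index=4
L1: h(38,42)=(38*31+42)%997=223 [pair 0] h(62,1)=(62*31+1)%997=926 [pair 1] h(57,60)=(57*31+60)%997=830 [pair 2] -> [223, 926, 830]
  Sibling for proof at L0: 60
L2: h(223,926)=(223*31+926)%997=860 [pair 0] h(830,830)=(830*31+830)%997=638 [pair 1] -> [860, 638]
  Sibling for proof at L1: 830
L3: h(860,638)=(860*31+638)%997=379 [pair 0] -> [379]
  Sibling for proof at L2: 860
Root: 379
Proof path (sibling hashes from leaf to root): [60, 830, 860]

Answer: 60 830 860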